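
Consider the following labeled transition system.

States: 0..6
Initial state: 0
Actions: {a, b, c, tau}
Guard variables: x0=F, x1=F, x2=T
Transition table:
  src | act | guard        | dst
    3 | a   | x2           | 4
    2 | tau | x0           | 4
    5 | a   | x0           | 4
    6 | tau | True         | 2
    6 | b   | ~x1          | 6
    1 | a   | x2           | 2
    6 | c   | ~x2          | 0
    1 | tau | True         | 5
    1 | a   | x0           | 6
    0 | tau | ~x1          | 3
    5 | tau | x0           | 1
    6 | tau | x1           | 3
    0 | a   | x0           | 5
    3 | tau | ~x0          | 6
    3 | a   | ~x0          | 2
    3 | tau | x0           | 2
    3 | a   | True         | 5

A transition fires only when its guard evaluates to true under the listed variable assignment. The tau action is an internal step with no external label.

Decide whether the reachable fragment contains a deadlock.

R = {0,2,3,4,5,6}
  0: tau→3  [deg 1]
  2: ∅  [deadlock]
  3: a→2  a→4  a→5  tau→6  [deg 4]
  4: ∅  [deadlock]
  5: ∅  [deadlock]
  6: b→6  tau→2  [deg 2]
trace reaching 2: tau·a

Answer: DEADLOCK at state 2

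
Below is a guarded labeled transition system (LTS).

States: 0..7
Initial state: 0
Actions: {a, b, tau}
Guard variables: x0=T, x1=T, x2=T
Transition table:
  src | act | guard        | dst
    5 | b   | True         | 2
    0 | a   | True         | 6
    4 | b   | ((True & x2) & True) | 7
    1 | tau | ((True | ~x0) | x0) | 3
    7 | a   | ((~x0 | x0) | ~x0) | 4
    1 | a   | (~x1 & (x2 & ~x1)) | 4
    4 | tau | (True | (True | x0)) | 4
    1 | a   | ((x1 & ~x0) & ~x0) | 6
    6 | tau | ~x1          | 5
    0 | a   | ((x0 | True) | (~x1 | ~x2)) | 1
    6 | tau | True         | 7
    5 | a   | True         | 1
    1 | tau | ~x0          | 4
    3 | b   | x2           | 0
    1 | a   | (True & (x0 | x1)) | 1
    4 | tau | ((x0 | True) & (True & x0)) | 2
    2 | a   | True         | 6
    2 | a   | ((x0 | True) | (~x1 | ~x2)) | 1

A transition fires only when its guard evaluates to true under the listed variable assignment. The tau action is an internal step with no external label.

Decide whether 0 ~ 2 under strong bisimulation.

Answer: BISIMILAR

Trace:
Compute ~ classes (split until stable):
  π0 = {{0,1,2,3,4,5,6,7}}
  π1 = {{0,2,7},{1},{3},{4},{5},{6}}
  π2 = {{0,2},{1},{3},{4},{5},{6},{7}}
7 equivalence class(es) (converged in 3)
0∈{0,2}, 2∈{0,2}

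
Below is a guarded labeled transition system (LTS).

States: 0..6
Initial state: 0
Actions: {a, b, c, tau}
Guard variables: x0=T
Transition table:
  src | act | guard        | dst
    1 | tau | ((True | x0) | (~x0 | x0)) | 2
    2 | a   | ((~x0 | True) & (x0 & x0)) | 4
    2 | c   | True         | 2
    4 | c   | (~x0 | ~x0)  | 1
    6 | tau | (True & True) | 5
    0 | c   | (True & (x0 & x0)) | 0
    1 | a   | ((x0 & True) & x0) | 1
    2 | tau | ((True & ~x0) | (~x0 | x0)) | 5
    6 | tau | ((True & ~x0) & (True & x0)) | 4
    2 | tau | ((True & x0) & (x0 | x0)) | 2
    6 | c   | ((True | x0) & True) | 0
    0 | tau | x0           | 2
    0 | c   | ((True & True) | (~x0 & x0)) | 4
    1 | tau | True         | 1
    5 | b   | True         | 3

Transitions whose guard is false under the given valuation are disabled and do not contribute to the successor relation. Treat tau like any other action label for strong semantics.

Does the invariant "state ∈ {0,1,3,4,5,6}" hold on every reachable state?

Inv-set: {0,1,3,4,5,6}
Reachable = {0,2,3,4,5}
  0: ✓
  2: ✗ unsafe
  3: ✓
  4: ✓
  5: ✓
counterexample path to 2: tau

Answer: INVARIANT VIOLATED at state 2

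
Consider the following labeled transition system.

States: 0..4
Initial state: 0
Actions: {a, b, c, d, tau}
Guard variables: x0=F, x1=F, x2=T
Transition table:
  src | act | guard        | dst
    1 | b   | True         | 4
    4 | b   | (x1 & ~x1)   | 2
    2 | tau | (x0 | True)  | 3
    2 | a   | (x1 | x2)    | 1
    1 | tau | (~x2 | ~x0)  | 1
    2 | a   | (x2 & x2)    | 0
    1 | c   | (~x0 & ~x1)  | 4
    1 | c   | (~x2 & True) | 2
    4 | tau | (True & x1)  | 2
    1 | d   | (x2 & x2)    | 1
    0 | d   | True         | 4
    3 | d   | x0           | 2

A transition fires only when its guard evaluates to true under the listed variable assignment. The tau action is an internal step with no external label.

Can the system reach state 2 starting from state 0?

Guard filter leaves 8 enabled edge(s).
L0 = {0}
L1 = {4}  cumulative {0,4}
Reach set: {0,4}

Answer: UNREACHABLE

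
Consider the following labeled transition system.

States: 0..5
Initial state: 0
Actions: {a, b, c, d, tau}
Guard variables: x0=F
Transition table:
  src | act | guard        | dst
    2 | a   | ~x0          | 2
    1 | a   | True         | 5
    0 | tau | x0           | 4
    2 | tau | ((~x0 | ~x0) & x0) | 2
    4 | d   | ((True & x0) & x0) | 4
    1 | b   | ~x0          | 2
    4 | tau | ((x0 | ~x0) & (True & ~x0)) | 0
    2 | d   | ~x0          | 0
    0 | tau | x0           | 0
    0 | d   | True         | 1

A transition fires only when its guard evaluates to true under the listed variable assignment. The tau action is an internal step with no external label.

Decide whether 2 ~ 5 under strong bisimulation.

Answer: NOT BISIMILAR

Analysis:
Compute ~ classes (split until stable):
  P[0] = {{0,1,2,3,4,5}}
  P[1] = {{0},{1},{2},{3,5},{4}}
stable after 2 split(s): 5 block(s)
2∈{2}, 5∈{3,5}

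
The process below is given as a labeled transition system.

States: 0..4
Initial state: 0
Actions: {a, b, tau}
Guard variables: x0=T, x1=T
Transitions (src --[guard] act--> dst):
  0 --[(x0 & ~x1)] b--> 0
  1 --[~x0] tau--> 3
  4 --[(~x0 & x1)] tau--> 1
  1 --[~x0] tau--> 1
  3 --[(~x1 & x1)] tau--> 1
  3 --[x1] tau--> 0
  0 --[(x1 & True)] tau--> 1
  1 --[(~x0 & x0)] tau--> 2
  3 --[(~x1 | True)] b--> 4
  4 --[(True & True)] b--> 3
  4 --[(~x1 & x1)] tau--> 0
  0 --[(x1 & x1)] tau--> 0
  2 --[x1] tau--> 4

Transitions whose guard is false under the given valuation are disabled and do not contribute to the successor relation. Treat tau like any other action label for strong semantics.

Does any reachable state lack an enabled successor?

Answer: DEADLOCK at state 1

Analysis:
Reach set: {0,1}
  0: tau→0  tau→1  [2 out]
  1: ∅  [deadlock]
trace reaching 1: tau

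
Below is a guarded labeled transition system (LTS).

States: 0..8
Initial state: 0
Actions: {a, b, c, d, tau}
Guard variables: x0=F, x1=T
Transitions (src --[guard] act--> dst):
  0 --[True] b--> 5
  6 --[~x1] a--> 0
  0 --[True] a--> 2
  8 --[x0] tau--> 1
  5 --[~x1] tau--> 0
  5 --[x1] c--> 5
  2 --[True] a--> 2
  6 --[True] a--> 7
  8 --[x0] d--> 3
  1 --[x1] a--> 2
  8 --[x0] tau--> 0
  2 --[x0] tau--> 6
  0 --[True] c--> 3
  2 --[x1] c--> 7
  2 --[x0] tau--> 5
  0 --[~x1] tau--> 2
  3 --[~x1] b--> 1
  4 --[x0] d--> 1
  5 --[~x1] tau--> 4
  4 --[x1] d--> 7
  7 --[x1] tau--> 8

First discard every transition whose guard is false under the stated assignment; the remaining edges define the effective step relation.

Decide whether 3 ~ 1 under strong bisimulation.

Answer: NOT BISIMILAR

Trace:
Compute ~ classes (split until stable):
  π0 = {{0,1,2,3,4,5,6,7,8}}
  π1 = {{0},{1,6},{2},{3,8},{4},{5},{7}}
  π2 = {{0},{1},{2},{3,8},{4},{5},{6},{7}}
Fixed point at round 3; 8 class(es).
[3]={3,8}  [1]={1}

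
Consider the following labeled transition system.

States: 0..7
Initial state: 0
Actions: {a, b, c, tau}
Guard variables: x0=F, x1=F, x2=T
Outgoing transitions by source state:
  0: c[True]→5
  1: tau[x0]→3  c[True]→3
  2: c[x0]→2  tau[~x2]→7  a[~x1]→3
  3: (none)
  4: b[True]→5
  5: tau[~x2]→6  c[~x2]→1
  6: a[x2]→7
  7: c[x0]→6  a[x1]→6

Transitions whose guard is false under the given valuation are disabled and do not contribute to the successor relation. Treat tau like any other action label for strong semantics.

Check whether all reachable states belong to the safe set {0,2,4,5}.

Inv-set: {0,2,4,5}
Reach set: {0,5}
  0: ok
  5: ok

Answer: INVARIANT HOLDS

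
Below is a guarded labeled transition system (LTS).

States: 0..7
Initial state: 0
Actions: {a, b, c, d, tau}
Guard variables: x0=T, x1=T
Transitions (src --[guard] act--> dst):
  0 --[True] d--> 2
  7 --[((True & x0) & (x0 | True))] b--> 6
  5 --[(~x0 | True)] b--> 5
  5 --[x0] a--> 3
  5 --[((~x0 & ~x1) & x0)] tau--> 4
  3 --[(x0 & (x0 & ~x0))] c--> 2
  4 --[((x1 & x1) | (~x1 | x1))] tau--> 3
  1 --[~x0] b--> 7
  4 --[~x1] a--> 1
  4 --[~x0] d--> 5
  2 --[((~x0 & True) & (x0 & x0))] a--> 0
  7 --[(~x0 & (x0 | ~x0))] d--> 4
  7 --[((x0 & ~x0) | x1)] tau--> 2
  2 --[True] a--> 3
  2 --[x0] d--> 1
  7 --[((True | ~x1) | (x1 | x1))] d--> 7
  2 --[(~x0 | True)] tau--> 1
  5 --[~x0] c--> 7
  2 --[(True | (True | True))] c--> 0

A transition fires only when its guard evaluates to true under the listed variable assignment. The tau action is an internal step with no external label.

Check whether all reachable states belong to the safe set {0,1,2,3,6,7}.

Answer: INVARIANT HOLDS

Working:
Inv-set: {0,1,2,3,6,7}
Reach set: {0,1,2,3}
  0: ✓
  1: ✓
  2: ✓
  3: ✓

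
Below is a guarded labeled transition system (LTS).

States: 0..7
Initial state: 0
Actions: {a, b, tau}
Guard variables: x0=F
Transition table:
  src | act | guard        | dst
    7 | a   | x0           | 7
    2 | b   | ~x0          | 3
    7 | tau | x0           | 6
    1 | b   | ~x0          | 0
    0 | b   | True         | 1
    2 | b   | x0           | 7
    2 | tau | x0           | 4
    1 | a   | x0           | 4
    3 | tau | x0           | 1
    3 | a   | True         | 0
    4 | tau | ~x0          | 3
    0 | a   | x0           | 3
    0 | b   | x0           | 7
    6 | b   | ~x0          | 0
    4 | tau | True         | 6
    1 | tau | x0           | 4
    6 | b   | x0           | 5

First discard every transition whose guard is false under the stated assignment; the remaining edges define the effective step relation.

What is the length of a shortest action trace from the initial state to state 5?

Layered search for 5:
  L0 = {0}
  L1 = {1}
5 never appears.

Answer: UNREACHABLE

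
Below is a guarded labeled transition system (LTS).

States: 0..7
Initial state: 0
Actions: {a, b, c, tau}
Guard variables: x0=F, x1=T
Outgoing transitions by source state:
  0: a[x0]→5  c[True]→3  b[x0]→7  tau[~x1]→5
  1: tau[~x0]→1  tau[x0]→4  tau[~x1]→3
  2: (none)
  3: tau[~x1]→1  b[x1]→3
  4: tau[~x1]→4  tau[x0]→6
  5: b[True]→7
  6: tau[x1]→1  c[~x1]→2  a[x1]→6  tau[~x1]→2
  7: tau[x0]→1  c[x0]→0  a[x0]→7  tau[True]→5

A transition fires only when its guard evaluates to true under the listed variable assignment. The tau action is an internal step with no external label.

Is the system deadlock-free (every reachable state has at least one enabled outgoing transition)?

Answer: DEADLOCK-FREE

Working:
Reach set: {0,3}
  0: c→3  [1 out]
  3: b→3  [1 out]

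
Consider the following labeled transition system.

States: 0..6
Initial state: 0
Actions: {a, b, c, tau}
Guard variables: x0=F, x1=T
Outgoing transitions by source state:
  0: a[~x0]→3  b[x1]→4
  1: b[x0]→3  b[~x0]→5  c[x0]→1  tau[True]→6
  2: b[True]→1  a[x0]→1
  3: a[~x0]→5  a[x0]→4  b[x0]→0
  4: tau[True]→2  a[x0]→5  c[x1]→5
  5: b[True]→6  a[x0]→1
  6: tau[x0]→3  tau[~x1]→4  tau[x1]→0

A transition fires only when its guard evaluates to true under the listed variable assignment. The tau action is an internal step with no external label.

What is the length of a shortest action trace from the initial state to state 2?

BFS to 2:
  depth 0: {0}
  depth 1: {3,4}
  depth 2: {2,5}
depth(2)=2, e.g. b·tau

Answer: 2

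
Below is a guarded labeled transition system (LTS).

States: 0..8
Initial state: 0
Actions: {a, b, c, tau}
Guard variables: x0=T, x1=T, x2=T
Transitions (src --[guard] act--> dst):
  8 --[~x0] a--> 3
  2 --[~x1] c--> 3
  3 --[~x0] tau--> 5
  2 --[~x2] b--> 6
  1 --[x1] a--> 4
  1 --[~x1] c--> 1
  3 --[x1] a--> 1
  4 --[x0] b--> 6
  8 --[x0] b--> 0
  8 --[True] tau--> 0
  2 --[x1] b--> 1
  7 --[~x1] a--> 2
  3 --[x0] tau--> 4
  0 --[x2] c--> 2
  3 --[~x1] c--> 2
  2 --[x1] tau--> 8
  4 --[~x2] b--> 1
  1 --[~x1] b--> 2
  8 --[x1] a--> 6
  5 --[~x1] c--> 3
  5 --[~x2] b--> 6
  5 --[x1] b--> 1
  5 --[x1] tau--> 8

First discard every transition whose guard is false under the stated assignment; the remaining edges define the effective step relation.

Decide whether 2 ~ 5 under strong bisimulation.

Refine partition for ~:
  round 0: {{0,1,2,3,4,5,6,7,8}}
  round 1: {{0},{1},{2,5},{3},{4},{6,7},{8}}
7 equivalence class(es) (converged in 2)
2∈{2,5}, 5∈{2,5}

Answer: BISIMILAR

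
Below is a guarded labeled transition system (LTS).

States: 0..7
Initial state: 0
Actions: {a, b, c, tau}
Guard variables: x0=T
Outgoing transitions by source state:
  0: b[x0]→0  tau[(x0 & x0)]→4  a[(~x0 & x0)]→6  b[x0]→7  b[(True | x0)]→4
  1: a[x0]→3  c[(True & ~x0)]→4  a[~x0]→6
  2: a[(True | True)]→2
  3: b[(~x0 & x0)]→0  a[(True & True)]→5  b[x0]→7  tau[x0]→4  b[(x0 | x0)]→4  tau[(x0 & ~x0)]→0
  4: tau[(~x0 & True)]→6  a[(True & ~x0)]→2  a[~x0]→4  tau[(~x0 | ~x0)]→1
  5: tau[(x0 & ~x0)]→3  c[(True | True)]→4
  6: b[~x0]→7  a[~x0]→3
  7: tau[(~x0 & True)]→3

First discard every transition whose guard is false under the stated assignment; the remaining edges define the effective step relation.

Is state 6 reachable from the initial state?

Answer: UNREACHABLE

Analysis:
Guard filter leaves 11 enabled edge(s).
depth 0: {0}
depth 1: {4,7}  cumulative {0,4,7}
Reachable = {0,4,7}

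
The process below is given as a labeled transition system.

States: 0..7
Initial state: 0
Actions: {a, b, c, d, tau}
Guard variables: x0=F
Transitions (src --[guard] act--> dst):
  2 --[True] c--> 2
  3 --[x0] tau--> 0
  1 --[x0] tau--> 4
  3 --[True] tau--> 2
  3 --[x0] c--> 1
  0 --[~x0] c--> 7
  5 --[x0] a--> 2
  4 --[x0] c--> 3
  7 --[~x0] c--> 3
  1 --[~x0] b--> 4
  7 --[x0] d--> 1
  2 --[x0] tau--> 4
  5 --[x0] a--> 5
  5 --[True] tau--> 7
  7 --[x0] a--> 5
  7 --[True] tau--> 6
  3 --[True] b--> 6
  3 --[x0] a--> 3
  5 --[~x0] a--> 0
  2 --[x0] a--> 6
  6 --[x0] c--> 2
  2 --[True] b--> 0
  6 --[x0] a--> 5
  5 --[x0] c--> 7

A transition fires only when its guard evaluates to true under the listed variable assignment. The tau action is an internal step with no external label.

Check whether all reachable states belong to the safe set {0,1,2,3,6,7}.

Answer: INVARIANT HOLDS

Analysis:
Safe = {0,1,2,3,6,7}
Reachable = {0,2,3,6,7}
  0: ok
  2: ok
  3: ok
  6: ok
  7: ok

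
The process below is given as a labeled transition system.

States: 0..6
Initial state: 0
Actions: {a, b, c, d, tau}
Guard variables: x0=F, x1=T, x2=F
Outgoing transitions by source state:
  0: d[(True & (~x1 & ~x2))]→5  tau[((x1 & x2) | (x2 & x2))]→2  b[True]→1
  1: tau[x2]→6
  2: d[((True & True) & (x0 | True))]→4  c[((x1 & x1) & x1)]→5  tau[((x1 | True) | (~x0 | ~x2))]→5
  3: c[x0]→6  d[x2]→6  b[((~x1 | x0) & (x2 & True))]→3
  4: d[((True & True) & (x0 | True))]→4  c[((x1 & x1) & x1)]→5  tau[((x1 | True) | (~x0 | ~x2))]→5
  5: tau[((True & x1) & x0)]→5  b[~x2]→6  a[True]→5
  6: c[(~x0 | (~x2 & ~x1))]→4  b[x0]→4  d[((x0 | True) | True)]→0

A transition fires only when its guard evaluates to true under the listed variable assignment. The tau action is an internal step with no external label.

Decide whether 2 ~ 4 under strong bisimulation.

Compute ~ classes (split until stable):
  π0 = {{0,1,2,3,4,5,6}}
  π1 = {{0},{1,3},{2,4},{5},{6}}
5 equivalence class(es) (converged in 2)
class of 2: {2,4}; class of 4: {2,4}

Answer: BISIMILAR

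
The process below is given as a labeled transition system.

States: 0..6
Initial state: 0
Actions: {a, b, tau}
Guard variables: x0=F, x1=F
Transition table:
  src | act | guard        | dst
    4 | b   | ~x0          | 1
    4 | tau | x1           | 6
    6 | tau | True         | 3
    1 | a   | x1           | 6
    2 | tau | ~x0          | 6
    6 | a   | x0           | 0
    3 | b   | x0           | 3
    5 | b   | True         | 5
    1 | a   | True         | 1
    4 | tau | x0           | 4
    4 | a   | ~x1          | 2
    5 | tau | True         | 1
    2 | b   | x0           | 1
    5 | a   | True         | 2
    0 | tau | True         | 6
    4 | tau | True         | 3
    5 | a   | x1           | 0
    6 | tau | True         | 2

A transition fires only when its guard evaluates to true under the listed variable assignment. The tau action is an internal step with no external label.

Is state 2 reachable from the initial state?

Answer: REACHABLE

Working:
11 transition(s) survive guard evaluation.
Layer 0: {0}
Layer 1: {6}  total {0,6}
Layer 2: {2,3}  total {0,2,3,6}
Reach set: {0,2,3,6}
witness 2: tau·tau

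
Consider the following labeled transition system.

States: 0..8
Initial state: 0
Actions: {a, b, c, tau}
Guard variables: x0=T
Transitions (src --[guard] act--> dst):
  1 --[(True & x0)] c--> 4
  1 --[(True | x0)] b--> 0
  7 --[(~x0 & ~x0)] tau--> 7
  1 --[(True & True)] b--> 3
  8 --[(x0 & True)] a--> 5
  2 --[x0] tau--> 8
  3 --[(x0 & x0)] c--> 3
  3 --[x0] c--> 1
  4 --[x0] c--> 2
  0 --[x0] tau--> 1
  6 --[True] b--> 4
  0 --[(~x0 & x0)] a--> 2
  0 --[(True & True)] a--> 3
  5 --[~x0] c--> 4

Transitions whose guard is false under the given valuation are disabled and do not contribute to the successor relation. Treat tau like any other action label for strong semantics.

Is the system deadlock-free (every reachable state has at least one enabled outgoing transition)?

Reachable = {0,1,2,3,4,5,8}
  0: a→3  tau→1  [2 out]
  1: b→0  b→3  c→4  [3 out]
  2: tau→8  [1 out]
  3: c→1  c→3  [2 out]
  4: c→2  [1 out]
  5: ∅  [no exit]
  8: a→5  [1 out]
trace reaching 5: tau·c·c·tau·a

Answer: DEADLOCK at state 5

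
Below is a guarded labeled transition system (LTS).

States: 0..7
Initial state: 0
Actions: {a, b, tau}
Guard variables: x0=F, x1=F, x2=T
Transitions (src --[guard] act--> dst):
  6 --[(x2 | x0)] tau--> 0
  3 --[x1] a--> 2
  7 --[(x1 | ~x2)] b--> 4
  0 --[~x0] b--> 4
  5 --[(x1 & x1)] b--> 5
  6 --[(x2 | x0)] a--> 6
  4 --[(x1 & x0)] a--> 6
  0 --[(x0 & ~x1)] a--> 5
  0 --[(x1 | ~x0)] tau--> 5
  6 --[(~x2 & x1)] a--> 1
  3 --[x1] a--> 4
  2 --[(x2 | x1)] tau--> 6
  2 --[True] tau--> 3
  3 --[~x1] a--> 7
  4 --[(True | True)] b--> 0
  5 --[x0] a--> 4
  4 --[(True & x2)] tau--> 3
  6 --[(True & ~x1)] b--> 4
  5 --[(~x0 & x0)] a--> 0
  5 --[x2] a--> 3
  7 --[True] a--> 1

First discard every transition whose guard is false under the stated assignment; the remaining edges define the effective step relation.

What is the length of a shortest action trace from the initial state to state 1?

Answer: 4

Analysis:
Breadth-first toward 1:
  Layer 0: {0}
  Layer 1: {4,5}
  Layer 2: {3}
  Layer 3: {7}
  Layer 4: {1}
depth(1)=4, e.g. b·tau·a·a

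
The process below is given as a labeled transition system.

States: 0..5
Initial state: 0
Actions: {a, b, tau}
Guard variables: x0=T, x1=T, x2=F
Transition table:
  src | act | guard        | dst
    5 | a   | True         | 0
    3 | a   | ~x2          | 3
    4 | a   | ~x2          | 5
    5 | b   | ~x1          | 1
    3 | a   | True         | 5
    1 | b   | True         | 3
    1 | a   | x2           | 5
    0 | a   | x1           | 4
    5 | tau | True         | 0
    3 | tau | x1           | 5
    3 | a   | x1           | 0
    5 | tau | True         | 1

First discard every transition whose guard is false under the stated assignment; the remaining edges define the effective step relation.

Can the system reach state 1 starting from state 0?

Guard filter leaves 10 enabled edge(s).
L0 = {0}
L1 = {4}  cumulative {0,4}
L2 = {5}  cumulative {0,4,5}
L3 = {1}  cumulative {0,1,4,5}
L4 = {3}  cumulative {0,1,3,4,5}
Reach set: {0,1,3,4,5}
witness 1: a·a·tau

Answer: REACHABLE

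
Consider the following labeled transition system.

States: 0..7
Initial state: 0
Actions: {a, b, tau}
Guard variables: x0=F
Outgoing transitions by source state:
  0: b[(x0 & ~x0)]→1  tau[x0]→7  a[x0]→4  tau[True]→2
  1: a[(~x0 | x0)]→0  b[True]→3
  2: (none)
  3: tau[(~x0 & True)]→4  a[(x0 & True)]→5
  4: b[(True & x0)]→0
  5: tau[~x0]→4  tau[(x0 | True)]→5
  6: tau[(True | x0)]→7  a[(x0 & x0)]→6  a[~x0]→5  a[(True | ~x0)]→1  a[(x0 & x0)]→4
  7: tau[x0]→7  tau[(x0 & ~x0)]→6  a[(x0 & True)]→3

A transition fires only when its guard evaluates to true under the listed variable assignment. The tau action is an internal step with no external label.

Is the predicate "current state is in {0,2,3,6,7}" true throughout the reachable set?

Answer: INVARIANT HOLDS

Trace:
Inv-set: {0,2,3,6,7}
Reach set: {0,2}
  0: ok
  2: ok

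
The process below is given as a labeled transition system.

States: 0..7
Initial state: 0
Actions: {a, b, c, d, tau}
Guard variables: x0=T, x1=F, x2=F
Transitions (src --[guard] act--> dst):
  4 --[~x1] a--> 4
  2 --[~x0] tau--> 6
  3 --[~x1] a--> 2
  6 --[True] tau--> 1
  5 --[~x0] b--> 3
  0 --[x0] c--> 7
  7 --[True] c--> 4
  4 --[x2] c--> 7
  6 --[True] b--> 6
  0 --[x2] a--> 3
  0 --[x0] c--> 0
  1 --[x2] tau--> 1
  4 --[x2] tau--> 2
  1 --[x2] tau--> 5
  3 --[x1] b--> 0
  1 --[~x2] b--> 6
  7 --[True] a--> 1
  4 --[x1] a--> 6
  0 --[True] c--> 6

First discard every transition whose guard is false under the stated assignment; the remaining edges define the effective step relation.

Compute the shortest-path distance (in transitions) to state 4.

Answer: 2

Trace:
Breadth-first toward 4:
  L0 = {0}
  L1 = {6,7}
  L2 = {1,4}
depth(4)=2, e.g. c·c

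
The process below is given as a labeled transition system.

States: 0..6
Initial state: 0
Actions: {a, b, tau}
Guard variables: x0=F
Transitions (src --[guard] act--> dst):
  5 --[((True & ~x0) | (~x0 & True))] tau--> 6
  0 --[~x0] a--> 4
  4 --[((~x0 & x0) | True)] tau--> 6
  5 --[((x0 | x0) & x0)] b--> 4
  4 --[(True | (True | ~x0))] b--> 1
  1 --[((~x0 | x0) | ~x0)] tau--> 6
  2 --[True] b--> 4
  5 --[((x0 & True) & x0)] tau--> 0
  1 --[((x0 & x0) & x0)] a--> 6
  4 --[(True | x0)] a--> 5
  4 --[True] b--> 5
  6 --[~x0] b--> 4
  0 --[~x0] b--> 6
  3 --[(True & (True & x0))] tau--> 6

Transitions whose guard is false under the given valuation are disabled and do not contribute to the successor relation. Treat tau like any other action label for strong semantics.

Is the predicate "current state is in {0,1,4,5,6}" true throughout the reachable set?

Safe = {0,1,4,5,6}
Reach set: {0,1,4,5,6}
  0: safe
  1: safe
  4: safe
  5: safe
  6: safe

Answer: INVARIANT HOLDS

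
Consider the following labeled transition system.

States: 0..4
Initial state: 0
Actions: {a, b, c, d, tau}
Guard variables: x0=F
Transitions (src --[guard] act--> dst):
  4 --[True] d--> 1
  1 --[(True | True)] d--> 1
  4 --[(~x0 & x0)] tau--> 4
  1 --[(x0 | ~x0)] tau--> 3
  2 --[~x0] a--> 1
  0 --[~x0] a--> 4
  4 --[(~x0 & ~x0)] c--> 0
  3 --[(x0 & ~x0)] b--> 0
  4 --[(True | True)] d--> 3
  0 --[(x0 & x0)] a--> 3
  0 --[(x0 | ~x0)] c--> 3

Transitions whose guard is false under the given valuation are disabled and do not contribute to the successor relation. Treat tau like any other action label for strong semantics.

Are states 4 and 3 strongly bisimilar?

Answer: NOT BISIMILAR

Trace:
Bisimulation quotient by refinement:
  π0 = {{0,1,2,3,4}}
  π1 = {{0},{1},{2},{3},{4}}
5 equivalence class(es) (converged in 2)
class of 4: {4}; class of 3: {3}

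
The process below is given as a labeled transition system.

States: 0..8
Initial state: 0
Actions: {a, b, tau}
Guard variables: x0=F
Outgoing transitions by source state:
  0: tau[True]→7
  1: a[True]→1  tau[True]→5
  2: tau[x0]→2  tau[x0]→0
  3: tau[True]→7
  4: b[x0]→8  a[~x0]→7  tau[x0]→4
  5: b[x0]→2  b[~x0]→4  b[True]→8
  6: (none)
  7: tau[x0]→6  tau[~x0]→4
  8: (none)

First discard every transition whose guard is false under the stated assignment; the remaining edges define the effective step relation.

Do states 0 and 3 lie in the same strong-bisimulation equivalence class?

Compute ~ classes (split until stable):
  P[0] = {{0,1,2,3,4,5,6,7,8}}
  P[1] = {{0,3,7},{1},{2,6,8},{4},{5}}
  P[2] = {{0,3},{1},{2,6,8},{4},{5},{7}}
Fixed point at round 3; 6 class(es).
class of 0: {0,3}; class of 3: {0,3}

Answer: BISIMILAR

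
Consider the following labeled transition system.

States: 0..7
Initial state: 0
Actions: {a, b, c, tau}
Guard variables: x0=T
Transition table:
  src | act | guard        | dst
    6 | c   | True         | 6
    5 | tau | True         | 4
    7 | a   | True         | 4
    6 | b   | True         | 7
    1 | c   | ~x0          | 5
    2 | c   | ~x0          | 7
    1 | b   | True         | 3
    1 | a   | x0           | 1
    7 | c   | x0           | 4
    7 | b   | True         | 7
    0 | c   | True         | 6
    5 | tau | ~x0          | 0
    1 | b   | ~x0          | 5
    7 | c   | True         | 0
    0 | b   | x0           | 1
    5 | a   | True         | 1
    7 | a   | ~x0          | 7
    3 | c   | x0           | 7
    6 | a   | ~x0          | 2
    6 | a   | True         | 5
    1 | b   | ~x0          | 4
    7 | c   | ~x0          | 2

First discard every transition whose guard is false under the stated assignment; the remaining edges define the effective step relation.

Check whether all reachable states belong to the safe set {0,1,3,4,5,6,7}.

Answer: INVARIANT HOLDS

Trace:
Allowed set {0,1,3,4,5,6,7}
Reachable = {0,1,3,4,5,6,7}
  0: ✓
  1: ✓
  3: ✓
  4: ✓
  5: ✓
  6: ✓
  7: ✓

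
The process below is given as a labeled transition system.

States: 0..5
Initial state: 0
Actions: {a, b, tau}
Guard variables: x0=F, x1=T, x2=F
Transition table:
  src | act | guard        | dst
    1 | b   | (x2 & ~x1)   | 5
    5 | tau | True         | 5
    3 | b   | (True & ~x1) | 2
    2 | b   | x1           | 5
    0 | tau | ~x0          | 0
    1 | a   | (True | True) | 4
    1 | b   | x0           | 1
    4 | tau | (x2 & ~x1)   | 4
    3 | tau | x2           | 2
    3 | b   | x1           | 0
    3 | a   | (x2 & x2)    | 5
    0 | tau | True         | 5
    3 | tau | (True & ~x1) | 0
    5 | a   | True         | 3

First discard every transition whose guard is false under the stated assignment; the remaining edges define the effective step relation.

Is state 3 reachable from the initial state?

After dropping false guards: 7 live edges.
L0 = {0}
L1 = {5}  cumulative {0,5}
L2 = {3}  cumulative {0,3,5}
R = {0,3,5}
Path to 3: tau·a

Answer: REACHABLE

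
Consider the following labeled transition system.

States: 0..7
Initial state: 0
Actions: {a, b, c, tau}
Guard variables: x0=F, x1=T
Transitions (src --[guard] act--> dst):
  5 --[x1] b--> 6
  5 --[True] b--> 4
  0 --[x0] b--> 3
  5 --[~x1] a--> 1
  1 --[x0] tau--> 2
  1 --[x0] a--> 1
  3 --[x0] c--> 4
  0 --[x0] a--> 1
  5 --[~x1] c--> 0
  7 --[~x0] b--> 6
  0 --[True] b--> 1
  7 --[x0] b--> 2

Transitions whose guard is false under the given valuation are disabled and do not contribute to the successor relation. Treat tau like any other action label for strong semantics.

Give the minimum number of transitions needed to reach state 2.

Answer: UNREACHABLE

Analysis:
Breadth-first toward 2:
  Layer 0: {0}
  Layer 1: {1}
2 never appears.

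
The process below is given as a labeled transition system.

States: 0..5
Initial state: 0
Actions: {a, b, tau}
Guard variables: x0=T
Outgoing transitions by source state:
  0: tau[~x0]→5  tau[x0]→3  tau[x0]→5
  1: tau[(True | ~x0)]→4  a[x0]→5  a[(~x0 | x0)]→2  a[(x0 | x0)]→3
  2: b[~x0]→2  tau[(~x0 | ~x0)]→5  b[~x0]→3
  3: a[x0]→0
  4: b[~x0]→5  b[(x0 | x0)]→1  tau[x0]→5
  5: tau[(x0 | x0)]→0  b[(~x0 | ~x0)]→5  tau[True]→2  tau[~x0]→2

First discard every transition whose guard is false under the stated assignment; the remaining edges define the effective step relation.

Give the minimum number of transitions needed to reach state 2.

Answer: 2

Working:
BFS to 2:
  L0 = {0}
  L1 = {3,5}
  L2 = {2}
first hit 2 at d=2 via tau·tau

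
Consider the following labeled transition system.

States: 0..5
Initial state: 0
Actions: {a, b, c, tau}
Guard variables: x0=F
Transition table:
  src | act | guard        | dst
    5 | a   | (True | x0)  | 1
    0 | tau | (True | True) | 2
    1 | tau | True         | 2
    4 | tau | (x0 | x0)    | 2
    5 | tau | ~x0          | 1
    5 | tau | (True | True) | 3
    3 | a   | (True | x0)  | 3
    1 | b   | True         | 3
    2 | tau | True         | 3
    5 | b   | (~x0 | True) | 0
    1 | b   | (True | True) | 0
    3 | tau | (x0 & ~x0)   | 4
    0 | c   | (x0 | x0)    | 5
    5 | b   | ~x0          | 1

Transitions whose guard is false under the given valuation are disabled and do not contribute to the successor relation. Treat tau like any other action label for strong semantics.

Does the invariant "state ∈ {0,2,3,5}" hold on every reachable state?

Answer: INVARIANT HOLDS

Trace:
Inv-set: {0,2,3,5}
Reach set: {0,2,3}
  0: safe
  2: safe
  3: safe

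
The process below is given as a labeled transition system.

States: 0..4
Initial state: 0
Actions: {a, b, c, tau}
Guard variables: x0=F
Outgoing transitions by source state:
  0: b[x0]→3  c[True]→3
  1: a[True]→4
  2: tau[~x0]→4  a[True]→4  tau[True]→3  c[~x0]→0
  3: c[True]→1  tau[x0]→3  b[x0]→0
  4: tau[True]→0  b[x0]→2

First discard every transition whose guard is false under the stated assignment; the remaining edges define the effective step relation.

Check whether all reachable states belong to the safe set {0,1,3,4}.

Inv-set: {0,1,3,4}
Reachable = {0,1,3,4}
  0: safe
  1: safe
  3: safe
  4: safe

Answer: INVARIANT HOLDS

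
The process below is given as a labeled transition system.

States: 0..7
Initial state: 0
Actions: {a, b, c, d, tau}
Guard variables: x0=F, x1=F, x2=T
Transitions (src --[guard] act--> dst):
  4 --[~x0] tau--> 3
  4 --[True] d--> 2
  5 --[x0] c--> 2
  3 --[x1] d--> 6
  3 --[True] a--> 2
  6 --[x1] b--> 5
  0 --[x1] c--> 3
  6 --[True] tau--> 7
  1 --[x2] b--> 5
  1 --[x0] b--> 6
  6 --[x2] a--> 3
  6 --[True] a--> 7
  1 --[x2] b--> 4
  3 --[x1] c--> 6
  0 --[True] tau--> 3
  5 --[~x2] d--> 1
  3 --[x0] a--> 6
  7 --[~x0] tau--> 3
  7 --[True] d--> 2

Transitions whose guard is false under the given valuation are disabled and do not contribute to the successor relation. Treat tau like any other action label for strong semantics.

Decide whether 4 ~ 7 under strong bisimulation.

Answer: BISIMILAR

Working:
Bisimulation quotient by refinement:
  round 0: {{0,1,2,3,4,5,6,7}}
  round 1: {{0},{1},{2,5},{3},{4,7},{6}}
6 equivalence class(es) (converged in 2)
[4]={4,7}  [7]={4,7}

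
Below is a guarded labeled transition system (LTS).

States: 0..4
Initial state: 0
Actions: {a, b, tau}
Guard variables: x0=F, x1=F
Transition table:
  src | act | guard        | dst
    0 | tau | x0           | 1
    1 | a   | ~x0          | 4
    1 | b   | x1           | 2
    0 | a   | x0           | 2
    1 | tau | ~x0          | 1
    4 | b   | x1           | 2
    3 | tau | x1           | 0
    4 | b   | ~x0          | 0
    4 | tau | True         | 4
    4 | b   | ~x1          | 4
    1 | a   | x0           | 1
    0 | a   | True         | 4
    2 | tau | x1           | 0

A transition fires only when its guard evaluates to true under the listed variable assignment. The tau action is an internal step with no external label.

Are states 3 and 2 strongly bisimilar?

Bisimulation quotient by refinement:
  π0 = {{0,1,2,3,4}}
  π1 = {{0},{1},{2,3},{4}}
Fixed point at round 2; 4 class(es).
3∈{2,3}, 2∈{2,3}

Answer: BISIMILAR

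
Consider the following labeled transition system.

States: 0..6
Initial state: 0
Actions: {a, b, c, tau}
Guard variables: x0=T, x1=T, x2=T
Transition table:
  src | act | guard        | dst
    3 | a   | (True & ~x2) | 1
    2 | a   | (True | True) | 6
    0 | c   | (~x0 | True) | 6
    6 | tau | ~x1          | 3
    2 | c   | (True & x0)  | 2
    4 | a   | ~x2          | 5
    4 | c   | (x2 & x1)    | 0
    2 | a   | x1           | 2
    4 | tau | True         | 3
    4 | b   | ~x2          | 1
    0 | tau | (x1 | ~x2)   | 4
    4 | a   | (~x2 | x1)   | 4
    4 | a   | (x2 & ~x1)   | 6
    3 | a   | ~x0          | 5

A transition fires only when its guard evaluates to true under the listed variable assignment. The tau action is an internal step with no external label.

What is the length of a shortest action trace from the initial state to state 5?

Answer: UNREACHABLE

Working:
Breadth-first toward 5:
  L0 = {0}
  L1 = {4,6}
  L2 = {3}
5 never appears.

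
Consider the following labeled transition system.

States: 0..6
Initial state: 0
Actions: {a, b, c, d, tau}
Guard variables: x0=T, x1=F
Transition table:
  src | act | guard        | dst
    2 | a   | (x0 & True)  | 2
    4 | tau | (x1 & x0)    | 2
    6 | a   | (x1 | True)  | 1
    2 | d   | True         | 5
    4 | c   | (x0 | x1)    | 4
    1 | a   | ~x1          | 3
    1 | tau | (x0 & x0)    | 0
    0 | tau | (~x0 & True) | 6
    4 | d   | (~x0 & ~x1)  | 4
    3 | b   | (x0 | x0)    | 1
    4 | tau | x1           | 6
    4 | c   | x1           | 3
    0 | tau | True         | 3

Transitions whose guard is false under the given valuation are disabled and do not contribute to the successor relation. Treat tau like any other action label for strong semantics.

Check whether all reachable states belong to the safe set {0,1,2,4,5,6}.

Inv-set: {0,1,2,4,5,6}
R = {0,1,3}
  0: ok
  1: ok
  3: outside
witness against invariant: tau → 3

Answer: INVARIANT VIOLATED at state 3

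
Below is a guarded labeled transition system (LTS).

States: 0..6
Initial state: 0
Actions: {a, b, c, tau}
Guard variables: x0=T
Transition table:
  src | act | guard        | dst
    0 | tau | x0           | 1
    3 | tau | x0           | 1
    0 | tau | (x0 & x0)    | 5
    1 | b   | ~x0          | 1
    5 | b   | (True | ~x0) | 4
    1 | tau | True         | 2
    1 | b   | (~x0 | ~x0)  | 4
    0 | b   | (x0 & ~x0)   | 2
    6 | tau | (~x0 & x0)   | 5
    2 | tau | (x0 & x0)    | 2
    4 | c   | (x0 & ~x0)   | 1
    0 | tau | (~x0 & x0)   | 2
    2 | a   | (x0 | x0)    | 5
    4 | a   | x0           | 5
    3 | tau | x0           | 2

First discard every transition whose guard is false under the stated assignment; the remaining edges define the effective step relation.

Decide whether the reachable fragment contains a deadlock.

Answer: DEADLOCK-FREE

Working:
Reach set: {0,1,2,4,5}
  0: tau→1  tau→5  [2 exit(s)]
  1: tau→2  [1 exit(s)]
  2: a→5  tau→2  [2 exit(s)]
  4: a→5  [1 exit(s)]
  5: b→4  [1 exit(s)]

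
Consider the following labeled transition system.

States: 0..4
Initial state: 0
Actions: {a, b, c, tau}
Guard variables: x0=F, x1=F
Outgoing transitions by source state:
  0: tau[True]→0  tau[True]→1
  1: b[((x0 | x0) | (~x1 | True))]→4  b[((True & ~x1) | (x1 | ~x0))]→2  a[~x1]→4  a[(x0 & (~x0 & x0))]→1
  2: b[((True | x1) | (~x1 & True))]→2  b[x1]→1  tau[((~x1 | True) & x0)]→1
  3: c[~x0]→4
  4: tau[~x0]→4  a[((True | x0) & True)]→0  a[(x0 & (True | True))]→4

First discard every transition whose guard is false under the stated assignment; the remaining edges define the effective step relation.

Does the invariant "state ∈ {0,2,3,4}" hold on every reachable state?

Inv-set: {0,2,3,4}
Reach set: {0,1,2,4}
  0: safe
  1: ✗ unsafe
  2: safe
  4: safe
counterexample path to 1: tau

Answer: INVARIANT VIOLATED at state 1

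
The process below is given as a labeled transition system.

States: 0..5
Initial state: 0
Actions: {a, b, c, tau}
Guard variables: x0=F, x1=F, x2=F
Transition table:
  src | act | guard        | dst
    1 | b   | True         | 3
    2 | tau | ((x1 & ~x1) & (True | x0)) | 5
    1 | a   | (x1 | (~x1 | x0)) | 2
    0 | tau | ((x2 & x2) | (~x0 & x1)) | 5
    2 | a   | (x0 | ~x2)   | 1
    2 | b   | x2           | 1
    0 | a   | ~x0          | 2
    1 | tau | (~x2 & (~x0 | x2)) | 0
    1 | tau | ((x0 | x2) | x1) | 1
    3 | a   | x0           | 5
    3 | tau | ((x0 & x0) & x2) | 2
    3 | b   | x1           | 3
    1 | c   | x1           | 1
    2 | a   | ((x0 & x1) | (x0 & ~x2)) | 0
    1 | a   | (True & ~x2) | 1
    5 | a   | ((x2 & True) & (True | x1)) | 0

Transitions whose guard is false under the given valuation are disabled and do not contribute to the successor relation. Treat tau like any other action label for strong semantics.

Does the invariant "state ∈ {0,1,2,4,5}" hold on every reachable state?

Inv-set: {0,1,2,4,5}
R = {0,1,2,3}
  0: ✓
  1: ✓
  2: ✓
  3: outside
reach 3 via a·a·b — violates

Answer: INVARIANT VIOLATED at state 3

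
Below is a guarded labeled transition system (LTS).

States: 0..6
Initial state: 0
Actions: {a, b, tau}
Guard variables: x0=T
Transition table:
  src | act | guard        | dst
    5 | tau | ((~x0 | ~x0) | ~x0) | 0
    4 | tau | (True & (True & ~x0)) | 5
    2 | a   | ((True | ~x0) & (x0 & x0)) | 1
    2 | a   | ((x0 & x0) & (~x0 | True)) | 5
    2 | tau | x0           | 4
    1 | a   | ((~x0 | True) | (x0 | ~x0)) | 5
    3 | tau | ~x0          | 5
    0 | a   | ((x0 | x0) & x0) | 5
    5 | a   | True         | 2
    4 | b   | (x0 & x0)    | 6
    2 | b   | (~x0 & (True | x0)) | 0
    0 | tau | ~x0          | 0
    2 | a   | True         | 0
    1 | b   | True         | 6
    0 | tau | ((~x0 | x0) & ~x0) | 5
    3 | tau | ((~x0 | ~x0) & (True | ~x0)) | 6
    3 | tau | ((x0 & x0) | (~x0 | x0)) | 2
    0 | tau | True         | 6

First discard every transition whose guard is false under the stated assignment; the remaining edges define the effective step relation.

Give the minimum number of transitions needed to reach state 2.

Answer: 2

Analysis:
Breadth-first toward 2:
  Layer 0: {0}
  Layer 1: {5,6}
  Layer 2: {2}
first hit 2 at d=2 via a·a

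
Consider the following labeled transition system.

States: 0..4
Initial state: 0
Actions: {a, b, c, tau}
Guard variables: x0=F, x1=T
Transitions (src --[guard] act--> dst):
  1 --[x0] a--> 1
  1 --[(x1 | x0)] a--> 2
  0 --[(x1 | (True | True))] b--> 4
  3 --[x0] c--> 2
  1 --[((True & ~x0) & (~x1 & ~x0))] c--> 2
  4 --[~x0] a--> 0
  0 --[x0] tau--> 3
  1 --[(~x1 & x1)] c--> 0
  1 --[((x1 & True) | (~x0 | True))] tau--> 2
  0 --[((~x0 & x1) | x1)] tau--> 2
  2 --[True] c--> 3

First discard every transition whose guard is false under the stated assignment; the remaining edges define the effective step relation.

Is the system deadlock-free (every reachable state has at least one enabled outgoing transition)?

Reachable = {0,2,3,4}
  0: b→4  tau→2  [2 exit(s)]
  2: c→3  [1 exit(s)]
  3: ∅  [STUCK]
  4: a→0  [1 exit(s)]
trace reaching 3: tau·c

Answer: DEADLOCK at state 3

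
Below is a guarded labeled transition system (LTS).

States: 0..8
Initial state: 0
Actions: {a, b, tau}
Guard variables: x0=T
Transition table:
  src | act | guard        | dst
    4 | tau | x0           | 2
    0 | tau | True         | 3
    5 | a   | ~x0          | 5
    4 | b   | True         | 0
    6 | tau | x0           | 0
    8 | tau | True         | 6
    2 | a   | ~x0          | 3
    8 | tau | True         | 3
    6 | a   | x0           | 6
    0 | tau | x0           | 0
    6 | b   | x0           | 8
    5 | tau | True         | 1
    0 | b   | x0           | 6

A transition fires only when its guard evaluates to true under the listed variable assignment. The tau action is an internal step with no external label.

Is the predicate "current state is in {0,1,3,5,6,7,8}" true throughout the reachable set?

Answer: INVARIANT HOLDS

Analysis:
Safe = {0,1,3,5,6,7,8}
R = {0,3,6,8}
  0: ✓
  3: ✓
  6: ✓
  8: ✓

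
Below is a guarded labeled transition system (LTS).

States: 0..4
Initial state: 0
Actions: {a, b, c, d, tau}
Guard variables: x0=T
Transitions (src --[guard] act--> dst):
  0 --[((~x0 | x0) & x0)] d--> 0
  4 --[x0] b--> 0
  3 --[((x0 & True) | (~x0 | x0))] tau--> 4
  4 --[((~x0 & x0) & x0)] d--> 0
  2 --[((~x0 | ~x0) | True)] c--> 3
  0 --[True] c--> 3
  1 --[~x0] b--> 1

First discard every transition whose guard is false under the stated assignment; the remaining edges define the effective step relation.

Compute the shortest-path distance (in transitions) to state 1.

Answer: UNREACHABLE

Working:
BFS to 1:
  Layer 0: {0}
  Layer 1: {3}
  Layer 2: {4}
1 never appears.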